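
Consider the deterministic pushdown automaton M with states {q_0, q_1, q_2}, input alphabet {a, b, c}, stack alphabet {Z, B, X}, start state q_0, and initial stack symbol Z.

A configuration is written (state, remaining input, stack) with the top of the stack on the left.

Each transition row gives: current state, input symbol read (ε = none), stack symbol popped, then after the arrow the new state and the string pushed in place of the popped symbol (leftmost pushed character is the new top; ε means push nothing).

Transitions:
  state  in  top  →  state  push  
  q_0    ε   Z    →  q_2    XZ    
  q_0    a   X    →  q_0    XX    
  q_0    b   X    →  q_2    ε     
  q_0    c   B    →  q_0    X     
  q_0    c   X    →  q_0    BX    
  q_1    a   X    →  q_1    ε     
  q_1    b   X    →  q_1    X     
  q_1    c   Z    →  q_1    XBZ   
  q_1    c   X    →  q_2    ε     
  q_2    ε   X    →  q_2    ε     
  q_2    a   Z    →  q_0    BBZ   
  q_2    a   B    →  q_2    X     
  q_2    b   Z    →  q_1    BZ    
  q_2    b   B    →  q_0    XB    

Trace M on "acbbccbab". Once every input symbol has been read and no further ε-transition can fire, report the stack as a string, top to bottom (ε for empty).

BZ

(q_0, acbbccbab, Z) ⊢ (q_2, acbbccbab, XZ) ⊢ (q_2, acbbccbab, Z) ⊢ (q_0, cbbccbab, BBZ) ⊢ (q_0, bbccbab, XBZ) ⊢ (q_2, bccbab, BZ) ⊢ (q_0, ccbab, XBZ) ⊢ (q_0, cbab, BXBZ) ⊢ (q_0, bab, XXBZ) ⊢ (q_2, ab, XBZ) ⊢ (q_2, ab, BZ) ⊢ (q_2, b, XZ) ⊢ (q_2, b, Z) ⊢ (q_1, ε, BZ)
All input consumed in state q_1 with stack BZ.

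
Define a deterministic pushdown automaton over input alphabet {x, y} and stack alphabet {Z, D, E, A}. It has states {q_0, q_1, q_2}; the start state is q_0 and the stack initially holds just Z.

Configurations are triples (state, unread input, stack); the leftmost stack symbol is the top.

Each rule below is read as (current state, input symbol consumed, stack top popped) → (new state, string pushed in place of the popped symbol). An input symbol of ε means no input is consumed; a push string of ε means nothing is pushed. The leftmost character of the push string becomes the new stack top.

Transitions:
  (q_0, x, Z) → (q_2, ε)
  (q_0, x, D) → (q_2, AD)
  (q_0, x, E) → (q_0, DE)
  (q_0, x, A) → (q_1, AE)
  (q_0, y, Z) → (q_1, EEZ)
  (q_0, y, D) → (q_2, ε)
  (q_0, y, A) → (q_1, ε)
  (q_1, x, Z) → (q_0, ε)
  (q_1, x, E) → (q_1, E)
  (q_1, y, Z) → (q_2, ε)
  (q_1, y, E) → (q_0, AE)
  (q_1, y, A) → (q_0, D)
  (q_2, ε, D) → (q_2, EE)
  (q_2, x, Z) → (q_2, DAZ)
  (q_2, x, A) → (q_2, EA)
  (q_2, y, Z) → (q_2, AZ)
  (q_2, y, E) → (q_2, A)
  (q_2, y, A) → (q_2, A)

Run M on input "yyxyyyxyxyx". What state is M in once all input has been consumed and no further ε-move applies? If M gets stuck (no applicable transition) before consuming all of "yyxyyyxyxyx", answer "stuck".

q_2

(q_0, yyxyyyxyxyx, Z)
  read y, top Z: go to q_1, push EEZ → (q_1, yxyyyxyxyx, EEZ)
  read y, top E: go to q_0, push AE → (q_0, xyyyxyxyx, AEEZ)
  read x, top A: go to q_1, push AE → (q_1, yyyxyxyx, AEEEZ)
  read y, top A: go to q_0, push D → (q_0, yyxyxyx, DEEEZ)
  read y, top D: go to q_2, push ε → (q_2, yxyxyx, EEEZ)
  read y, top E: go to q_2, push A → (q_2, xyxyx, AEEZ)
  read x, top A: go to q_2, push EA → (q_2, yxyx, EAEEZ)
  read y, top E: go to q_2, push A → (q_2, xyx, AAEEZ)
  read x, top A: go to q_2, push EA → (q_2, yx, EAAEEZ)
  read y, top E: go to q_2, push A → (q_2, x, AAAEEZ)
  read x, top A: go to q_2, push EA → (q_2, ε, EAAAEEZ)
All input consumed; M is in state q_2.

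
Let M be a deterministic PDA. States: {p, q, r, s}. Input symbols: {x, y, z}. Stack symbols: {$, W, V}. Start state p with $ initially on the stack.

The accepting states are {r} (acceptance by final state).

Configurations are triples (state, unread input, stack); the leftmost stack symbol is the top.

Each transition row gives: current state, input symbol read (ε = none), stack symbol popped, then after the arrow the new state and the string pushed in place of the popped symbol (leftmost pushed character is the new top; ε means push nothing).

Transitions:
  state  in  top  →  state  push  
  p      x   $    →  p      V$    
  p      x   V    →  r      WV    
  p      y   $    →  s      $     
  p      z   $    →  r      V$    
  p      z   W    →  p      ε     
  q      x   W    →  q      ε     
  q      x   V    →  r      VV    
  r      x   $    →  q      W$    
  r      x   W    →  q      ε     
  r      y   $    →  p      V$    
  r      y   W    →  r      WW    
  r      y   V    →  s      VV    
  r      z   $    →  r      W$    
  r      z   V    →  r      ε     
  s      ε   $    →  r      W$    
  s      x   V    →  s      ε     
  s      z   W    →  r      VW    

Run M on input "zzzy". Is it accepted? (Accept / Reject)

(p, zzzy, $)
  read z, top $: go to r, push V$ → (r, zzy, V$)
  read z, top V: go to r, push ε → (r, zy, $)
  read z, top $: go to r, push W$ → (r, y, W$)
  read y, top W: go to r, push WW → (r, ε, WW$)
All input consumed; state r ∈ F.

Accept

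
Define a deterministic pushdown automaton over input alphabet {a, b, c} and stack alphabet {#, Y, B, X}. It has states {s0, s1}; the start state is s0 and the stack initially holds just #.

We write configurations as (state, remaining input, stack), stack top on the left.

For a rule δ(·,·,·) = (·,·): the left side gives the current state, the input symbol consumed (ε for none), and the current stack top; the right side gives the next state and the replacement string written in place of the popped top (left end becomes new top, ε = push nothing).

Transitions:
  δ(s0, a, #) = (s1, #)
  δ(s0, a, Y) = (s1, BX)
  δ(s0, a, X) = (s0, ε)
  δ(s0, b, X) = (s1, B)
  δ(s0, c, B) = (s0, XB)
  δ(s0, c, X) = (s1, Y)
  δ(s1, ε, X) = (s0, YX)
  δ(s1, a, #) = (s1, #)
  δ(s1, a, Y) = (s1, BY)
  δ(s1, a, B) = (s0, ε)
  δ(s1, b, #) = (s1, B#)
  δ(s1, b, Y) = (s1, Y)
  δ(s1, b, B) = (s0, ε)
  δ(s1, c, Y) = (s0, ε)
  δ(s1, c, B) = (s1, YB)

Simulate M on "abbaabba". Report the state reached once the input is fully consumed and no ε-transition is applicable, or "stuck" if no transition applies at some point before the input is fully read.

s1

(s0, abbaabba, #)
  read a, top #: go to s1, push # → (s1, bbaabba, #)
  read b, top #: go to s1, push B# → (s1, baabba, B#)
  read b, top B: go to s0, push ε → (s0, aabba, #)
  read a, top #: go to s1, push # → (s1, abba, #)
  read a, top #: go to s1, push # → (s1, bba, #)
  read b, top #: go to s1, push B# → (s1, ba, B#)
  read b, top B: go to s0, push ε → (s0, a, #)
  read a, top #: go to s1, push # → (s1, ε, #)
All input consumed; M is in state s1.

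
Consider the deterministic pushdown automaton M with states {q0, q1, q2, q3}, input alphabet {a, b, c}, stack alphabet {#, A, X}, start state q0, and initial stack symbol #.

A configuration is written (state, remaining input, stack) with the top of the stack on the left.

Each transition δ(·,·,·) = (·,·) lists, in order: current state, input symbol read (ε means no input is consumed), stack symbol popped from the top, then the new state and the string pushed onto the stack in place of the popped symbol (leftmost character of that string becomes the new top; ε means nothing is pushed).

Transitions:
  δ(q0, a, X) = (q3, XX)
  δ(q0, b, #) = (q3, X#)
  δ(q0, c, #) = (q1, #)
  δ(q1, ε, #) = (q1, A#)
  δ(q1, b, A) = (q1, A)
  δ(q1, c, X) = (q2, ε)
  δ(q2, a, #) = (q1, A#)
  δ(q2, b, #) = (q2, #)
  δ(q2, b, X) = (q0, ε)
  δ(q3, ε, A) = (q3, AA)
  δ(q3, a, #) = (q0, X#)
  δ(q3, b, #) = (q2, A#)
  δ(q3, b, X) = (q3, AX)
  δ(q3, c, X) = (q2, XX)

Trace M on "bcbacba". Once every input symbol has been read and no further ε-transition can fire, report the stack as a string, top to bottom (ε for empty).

(q0, bcbacba, #)
  read b, top #: go to q3, push X# → (q3, cbacba, X#)
  read c, top X: go to q2, push XX → (q2, bacba, XX#)
  read b, top X: go to q0, push ε → (q0, acba, X#)
  read a, top X: go to q3, push XX → (q3, cba, XX#)
  read c, top X: go to q2, push XX → (q2, ba, XXX#)
  read b, top X: go to q0, push ε → (q0, a, XX#)
  read a, top X: go to q3, push XX → (q3, ε, XXX#)
All input consumed in state q3 with stack XXX#.

XXX#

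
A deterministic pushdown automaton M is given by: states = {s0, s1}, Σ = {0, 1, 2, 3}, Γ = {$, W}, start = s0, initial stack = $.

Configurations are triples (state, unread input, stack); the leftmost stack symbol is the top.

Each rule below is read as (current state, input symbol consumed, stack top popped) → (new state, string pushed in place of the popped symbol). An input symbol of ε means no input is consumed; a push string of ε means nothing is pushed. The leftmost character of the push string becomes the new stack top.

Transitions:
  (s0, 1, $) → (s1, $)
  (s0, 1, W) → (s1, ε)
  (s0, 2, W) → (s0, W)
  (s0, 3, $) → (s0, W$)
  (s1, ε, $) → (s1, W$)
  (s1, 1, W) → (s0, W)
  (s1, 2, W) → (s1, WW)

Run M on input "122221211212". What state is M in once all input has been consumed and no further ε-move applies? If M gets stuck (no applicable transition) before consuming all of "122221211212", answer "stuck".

s1

(s0, 122221211212, $) ⊢ (s1, 22221211212, $) ⊢ (s1, 22221211212, W$) ⊢ (s1, 2221211212, WW$) ⊢ (s1, 221211212, WWW$) ⊢ (s1, 21211212, WWWW$) ⊢ (s1, 1211212, WWWWW$) ⊢ (s0, 211212, WWWWW$) ⊢ (s0, 11212, WWWWW$) ⊢ (s1, 1212, WWWW$) ⊢ (s0, 212, WWWW$) ⊢ (s0, 12, WWWW$) ⊢ (s1, 2, WWW$) ⊢ (s1, ε, WWWW$)
All input consumed; M is in state s1.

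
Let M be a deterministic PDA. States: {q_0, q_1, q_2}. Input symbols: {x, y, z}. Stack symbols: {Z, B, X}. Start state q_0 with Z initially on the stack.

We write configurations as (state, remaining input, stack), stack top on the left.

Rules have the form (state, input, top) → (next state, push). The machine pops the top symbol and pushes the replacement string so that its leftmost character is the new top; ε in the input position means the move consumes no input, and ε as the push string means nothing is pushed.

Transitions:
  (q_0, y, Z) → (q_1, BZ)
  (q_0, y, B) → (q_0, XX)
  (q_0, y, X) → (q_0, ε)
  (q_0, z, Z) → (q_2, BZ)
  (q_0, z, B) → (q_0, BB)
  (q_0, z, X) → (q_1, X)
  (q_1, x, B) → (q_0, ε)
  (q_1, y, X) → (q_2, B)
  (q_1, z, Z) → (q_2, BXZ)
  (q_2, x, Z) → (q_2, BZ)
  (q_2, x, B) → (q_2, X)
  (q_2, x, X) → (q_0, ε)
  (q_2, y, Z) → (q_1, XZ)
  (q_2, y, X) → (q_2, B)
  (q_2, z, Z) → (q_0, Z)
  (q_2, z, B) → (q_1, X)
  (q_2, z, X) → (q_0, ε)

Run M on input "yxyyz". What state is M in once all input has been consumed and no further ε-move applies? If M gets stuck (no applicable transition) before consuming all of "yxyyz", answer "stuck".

(q_0, yxyyz, Z)
  read y, top Z: go to q_1, push BZ → (q_1, xyyz, BZ)
  read x, top B: go to q_0, push ε → (q_0, yyz, Z)
  read y, top Z: go to q_1, push BZ → (q_1, yz, BZ)
No transition for (q_1, y, top B); M blocks with input yz remaining.

stuck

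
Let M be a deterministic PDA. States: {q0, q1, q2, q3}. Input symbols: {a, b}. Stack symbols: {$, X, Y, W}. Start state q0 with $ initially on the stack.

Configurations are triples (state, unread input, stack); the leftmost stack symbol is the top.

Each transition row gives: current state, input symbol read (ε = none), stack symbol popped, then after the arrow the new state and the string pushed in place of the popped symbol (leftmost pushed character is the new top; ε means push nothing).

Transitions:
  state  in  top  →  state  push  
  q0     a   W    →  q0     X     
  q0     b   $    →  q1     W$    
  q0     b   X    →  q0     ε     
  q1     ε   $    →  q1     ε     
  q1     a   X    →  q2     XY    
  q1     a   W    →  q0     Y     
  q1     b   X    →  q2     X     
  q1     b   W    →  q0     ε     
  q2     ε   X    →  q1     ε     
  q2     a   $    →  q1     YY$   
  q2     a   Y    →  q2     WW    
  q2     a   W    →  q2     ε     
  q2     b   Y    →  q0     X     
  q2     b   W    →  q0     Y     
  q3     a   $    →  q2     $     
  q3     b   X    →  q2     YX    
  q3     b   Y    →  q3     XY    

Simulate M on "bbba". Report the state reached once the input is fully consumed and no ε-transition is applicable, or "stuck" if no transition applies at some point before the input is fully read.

(q0, bbba, $)
  read b, top $: go to q1, push W$ → (q1, bba, W$)
  read b, top W: go to q0, push ε → (q0, ba, $)
  read b, top $: go to q1, push W$ → (q1, a, W$)
  read a, top W: go to q0, push Y → (q0, ε, Y$)
All input consumed; M is in state q0.

q0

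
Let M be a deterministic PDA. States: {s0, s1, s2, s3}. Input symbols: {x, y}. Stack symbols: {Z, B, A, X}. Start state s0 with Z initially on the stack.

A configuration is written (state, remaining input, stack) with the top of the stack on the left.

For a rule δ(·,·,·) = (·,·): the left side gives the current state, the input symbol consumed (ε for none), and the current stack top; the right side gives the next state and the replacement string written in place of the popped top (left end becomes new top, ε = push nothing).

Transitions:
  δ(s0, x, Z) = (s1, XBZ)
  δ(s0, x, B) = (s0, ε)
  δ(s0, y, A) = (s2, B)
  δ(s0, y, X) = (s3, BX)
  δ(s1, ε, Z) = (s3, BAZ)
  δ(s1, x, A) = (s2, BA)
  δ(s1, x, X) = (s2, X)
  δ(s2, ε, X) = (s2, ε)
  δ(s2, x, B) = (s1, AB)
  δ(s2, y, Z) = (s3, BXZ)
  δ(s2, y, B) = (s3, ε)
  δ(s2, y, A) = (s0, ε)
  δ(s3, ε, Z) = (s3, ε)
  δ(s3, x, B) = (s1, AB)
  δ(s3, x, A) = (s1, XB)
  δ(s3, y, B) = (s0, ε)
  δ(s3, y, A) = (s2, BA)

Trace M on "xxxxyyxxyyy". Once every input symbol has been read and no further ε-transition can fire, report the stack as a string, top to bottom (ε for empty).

(s0, xxxxyyxxyyy, Z)
  read x, top Z: go to s1, push XBZ → (s1, xxxyyxxyyy, XBZ)
  read x, top X: go to s2, push X → (s2, xxyyxxyyy, XBZ)
  ε-move, top X: go to s2, push ε → (s2, xxyyxxyyy, BZ)
  read x, top B: go to s1, push AB → (s1, xyyxxyyy, ABZ)
  read x, top A: go to s2, push BA → (s2, yyxxyyy, BABZ)
  read y, top B: go to s3, push ε → (s3, yxxyyy, ABZ)
  read y, top A: go to s2, push BA → (s2, xxyyy, BABZ)
  read x, top B: go to s1, push AB → (s1, xyyy, ABABZ)
  read x, top A: go to s2, push BA → (s2, yyy, BABABZ)
  read y, top B: go to s3, push ε → (s3, yy, ABABZ)
  read y, top A: go to s2, push BA → (s2, y, BABABZ)
  read y, top B: go to s3, push ε → (s3, ε, ABABZ)
All input consumed in state s3 with stack ABABZ.

ABABZ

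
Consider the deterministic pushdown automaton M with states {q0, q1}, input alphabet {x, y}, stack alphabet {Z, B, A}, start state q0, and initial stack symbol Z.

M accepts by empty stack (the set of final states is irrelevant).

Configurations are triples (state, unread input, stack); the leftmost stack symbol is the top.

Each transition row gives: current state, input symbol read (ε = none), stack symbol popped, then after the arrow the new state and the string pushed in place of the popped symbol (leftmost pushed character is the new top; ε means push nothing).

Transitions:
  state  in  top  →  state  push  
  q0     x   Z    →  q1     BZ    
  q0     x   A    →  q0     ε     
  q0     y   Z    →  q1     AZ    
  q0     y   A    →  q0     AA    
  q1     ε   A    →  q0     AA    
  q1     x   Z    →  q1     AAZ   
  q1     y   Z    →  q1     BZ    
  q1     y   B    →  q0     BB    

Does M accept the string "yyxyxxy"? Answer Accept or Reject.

(q0, yyxyxxy, Z) ⊢ (q1, yxyxxy, AZ) ⊢ (q0, yxyxxy, AAZ) ⊢ (q0, xyxxy, AAAZ) ⊢ (q0, yxxy, AAZ) ⊢ (q0, xxy, AAAZ) ⊢ (q0, xy, AAZ) ⊢ (q0, y, AZ) ⊢ (q0, ε, AAZ)
All input consumed; stack is AAZ, not empty, and no further ε-move applies.

Reject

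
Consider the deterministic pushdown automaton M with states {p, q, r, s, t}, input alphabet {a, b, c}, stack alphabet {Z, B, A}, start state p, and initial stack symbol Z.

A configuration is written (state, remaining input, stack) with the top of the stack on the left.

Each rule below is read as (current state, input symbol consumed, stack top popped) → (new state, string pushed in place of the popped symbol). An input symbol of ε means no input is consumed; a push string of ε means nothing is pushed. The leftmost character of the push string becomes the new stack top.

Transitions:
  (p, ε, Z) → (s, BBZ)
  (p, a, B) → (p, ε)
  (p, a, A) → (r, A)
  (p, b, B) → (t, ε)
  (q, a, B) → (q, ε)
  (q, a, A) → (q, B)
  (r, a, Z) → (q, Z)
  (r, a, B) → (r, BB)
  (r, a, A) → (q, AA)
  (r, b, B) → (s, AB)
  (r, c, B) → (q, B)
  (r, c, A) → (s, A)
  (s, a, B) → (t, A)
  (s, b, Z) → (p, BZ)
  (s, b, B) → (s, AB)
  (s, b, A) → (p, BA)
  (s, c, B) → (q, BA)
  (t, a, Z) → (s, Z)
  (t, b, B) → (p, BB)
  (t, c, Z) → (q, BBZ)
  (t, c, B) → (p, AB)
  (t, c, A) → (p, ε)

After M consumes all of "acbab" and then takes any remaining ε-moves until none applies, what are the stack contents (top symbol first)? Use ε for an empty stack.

(p, acbab, Z) ⊢ (s, acbab, BBZ) ⊢ (t, cbab, ABZ) ⊢ (p, bab, BZ) ⊢ (t, ab, Z) ⊢ (s, b, Z) ⊢ (p, ε, BZ)
All input consumed in state p with stack BZ.

BZ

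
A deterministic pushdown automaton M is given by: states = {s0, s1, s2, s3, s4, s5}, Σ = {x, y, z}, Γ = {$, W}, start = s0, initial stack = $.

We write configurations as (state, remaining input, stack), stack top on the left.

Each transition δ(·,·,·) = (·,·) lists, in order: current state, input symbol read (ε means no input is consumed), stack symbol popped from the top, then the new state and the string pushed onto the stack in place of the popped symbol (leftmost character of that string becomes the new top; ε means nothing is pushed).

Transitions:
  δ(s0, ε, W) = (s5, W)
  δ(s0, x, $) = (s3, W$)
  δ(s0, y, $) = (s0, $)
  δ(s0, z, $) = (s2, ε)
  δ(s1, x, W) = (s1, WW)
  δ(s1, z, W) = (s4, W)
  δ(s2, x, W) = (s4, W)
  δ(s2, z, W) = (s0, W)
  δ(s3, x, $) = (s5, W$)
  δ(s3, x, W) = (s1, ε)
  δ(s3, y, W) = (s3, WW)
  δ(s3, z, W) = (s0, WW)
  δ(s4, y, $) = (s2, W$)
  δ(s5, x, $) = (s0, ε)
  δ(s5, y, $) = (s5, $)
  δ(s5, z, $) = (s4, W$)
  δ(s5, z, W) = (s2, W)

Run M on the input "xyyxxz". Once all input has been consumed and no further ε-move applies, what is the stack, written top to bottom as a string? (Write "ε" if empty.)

WWW$

(s0, xyyxxz, $) ⊢ (s3, yyxxz, W$) ⊢ (s3, yxxz, WW$) ⊢ (s3, xxz, WWW$) ⊢ (s1, xz, WW$) ⊢ (s1, z, WWW$) ⊢ (s4, ε, WWW$)
All input consumed in state s4 with stack WWW$.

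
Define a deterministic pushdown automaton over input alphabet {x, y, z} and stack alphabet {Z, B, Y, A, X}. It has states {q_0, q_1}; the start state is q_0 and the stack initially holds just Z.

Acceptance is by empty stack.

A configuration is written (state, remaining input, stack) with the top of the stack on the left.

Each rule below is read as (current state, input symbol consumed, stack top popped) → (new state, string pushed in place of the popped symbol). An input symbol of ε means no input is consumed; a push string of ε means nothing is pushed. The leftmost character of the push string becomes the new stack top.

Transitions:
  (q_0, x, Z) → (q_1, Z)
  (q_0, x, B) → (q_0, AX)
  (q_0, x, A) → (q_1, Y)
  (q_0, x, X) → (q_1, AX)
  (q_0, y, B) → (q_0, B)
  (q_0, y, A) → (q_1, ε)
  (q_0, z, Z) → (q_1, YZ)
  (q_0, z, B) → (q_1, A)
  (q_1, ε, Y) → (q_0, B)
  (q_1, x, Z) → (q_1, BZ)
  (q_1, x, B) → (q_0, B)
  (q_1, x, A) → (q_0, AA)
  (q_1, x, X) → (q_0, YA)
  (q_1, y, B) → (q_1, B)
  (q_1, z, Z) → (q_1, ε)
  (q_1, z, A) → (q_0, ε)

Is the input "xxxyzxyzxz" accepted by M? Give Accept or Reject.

Accept

(q_0, xxxyzxyzxz, Z)
  read x, top Z: go to q_1, push Z → (q_1, xxyzxyzxz, Z)
  read x, top Z: go to q_1, push BZ → (q_1, xyzxyzxz, BZ)
  read x, top B: go to q_0, push B → (q_0, yzxyzxz, BZ)
  read y, top B: go to q_0, push B → (q_0, zxyzxz, BZ)
  read z, top B: go to q_1, push A → (q_1, xyzxz, AZ)
  read x, top A: go to q_0, push AA → (q_0, yzxz, AAZ)
  read y, top A: go to q_1, push ε → (q_1, zxz, AZ)
  read z, top A: go to q_0, push ε → (q_0, xz, Z)
  read x, top Z: go to q_1, push Z → (q_1, z, Z)
  read z, top Z: go to q_1, push ε → (q_1, ε, ε)
All input consumed and the stack is empty.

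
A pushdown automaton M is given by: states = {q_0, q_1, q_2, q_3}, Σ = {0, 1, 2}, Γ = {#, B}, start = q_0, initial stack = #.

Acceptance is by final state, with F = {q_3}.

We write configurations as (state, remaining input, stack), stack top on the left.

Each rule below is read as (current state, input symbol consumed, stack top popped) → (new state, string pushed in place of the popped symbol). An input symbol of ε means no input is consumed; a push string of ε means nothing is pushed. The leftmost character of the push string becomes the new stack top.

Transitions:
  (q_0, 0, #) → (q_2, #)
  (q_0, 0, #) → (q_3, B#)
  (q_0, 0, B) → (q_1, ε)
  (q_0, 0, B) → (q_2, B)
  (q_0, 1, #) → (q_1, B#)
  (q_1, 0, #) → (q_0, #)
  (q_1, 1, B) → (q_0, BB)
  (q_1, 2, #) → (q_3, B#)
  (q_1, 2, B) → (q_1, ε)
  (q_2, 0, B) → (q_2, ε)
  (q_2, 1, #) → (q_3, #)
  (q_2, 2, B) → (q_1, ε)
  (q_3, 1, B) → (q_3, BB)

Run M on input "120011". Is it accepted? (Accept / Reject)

One accepting computation: (q_0, 120011, #) ⊢ (q_1, 20011, B#) ⊢ (q_1, 0011, #) ⊢ (q_0, 011, #) ⊢ (q_3, 11, B#) ⊢ (q_3, 1, BB#) ⊢ (q_3, ε, BBB#)
All input consumed and state q_3 ∈ F.

Accept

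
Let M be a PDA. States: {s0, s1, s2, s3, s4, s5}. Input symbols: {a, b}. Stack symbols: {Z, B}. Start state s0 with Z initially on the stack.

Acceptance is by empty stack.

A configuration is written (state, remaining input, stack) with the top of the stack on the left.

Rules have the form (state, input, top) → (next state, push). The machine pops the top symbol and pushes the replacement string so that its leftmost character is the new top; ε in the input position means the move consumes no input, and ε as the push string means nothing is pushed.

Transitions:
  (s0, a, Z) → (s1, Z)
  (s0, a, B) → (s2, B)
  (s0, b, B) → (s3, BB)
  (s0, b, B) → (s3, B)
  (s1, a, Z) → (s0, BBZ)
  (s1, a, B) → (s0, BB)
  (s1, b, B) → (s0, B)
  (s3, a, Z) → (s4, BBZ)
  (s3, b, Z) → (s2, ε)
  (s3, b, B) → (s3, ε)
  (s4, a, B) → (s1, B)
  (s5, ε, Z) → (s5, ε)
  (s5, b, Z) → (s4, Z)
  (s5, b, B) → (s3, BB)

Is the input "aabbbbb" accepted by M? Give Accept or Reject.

One accepting computation: (s0, aabbbbb, Z) ⊢ (s1, abbbbb, Z) ⊢ (s0, bbbbb, BBZ) ⊢ (s3, bbbb, BBBZ) ⊢ (s3, bbb, BBZ) ⊢ (s3, bb, BZ) ⊢ (s3, b, Z) ⊢ (s2, ε, ε)
All input consumed and the stack is empty.

Accept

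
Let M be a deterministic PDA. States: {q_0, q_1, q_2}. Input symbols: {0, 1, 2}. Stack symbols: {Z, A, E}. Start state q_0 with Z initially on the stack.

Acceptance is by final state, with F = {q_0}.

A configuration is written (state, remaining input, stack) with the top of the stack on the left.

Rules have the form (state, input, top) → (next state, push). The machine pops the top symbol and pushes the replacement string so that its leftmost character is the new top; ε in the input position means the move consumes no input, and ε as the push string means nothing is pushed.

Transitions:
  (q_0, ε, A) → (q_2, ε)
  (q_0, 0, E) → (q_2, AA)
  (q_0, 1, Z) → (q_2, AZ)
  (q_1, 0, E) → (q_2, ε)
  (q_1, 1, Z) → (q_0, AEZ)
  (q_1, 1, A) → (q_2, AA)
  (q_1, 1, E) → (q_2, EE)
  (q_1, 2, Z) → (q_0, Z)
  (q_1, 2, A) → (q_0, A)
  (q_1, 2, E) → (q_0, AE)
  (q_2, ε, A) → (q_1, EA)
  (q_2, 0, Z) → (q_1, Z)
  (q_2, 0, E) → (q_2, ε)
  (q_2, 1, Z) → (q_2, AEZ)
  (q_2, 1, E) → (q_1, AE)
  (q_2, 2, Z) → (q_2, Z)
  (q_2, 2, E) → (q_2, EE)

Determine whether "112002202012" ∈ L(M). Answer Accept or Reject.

Accept

(q_0, 112002202012, Z) ⊢ (q_2, 12002202012, AZ) ⊢ (q_1, 12002202012, EAZ) ⊢ (q_2, 2002202012, EEAZ) ⊢ (q_2, 002202012, EEEAZ) ⊢ (q_2, 02202012, EEAZ) ⊢ (q_2, 2202012, EAZ) ⊢ (q_2, 202012, EEAZ) ⊢ (q_2, 02012, EEEAZ) ⊢ (q_2, 2012, EEAZ) ⊢ (q_2, 012, EEEAZ) ⊢ (q_2, 12, EEAZ) ⊢ (q_1, 2, AEEAZ) ⊢ (q_0, ε, AEEAZ)
All input consumed; state q_0 ∈ F.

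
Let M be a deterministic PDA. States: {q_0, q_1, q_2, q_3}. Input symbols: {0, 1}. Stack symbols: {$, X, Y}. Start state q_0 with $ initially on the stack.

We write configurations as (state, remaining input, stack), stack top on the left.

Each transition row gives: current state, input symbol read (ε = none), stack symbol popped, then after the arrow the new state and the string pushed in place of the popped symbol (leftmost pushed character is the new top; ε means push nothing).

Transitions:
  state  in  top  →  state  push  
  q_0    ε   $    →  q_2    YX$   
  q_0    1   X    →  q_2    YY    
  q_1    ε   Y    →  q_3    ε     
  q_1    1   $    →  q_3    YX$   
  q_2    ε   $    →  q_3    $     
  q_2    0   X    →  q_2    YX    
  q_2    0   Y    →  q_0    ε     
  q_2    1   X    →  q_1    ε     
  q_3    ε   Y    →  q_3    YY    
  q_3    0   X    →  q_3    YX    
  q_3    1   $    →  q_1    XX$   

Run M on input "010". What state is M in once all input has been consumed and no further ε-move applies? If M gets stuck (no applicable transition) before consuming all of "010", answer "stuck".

q_0

(q_0, 010, $)
  ε-move, top $: go to q_2, push YX$ → (q_2, 010, YX$)
  read 0, top Y: go to q_0, push ε → (q_0, 10, X$)
  read 1, top X: go to q_2, push YY → (q_2, 0, YY$)
  read 0, top Y: go to q_0, push ε → (q_0, ε, Y$)
All input consumed; M is in state q_0.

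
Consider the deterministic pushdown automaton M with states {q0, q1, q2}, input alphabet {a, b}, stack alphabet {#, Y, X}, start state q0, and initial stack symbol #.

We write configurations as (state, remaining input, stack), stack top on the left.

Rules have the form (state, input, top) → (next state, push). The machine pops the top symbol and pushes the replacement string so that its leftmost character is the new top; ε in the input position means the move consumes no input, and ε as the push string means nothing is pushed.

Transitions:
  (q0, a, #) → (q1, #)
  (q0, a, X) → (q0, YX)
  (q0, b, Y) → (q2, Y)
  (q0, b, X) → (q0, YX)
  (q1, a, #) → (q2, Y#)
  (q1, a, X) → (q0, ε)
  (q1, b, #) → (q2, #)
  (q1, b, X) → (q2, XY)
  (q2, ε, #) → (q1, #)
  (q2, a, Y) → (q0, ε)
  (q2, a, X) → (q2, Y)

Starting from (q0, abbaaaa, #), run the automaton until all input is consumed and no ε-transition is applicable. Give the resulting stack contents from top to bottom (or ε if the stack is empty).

Y#

(q0, abbaaaa, #) ⊢ (q1, bbaaaa, #) ⊢ (q2, baaaa, #) ⊢ (q1, baaaa, #) ⊢ (q2, aaaa, #) ⊢ (q1, aaaa, #) ⊢ (q2, aaa, Y#) ⊢ (q0, aa, #) ⊢ (q1, a, #) ⊢ (q2, ε, Y#)
All input consumed in state q2 with stack Y#.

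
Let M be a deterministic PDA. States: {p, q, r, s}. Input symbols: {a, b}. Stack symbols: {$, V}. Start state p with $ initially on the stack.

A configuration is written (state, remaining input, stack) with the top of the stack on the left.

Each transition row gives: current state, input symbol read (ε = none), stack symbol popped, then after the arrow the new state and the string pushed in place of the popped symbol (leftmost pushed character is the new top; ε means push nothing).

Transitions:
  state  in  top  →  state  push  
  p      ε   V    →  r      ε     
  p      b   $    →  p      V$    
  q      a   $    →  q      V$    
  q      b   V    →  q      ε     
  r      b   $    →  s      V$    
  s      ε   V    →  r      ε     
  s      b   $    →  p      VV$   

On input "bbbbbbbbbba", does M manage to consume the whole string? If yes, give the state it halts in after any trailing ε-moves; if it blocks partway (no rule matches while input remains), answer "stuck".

stuck

(p, bbbbbbbbbba, $) ⊢ (p, bbbbbbbbba, V$) ⊢ (r, bbbbbbbbba, $) ⊢ (s, bbbbbbbba, V$) ⊢ (r, bbbbbbbba, $) ⊢ (s, bbbbbbba, V$) ⊢ (r, bbbbbbba, $) ⊢ (s, bbbbbba, V$) ⊢ (r, bbbbbba, $) ⊢ (s, bbbbba, V$) ⊢ (r, bbbbba, $) ⊢ (s, bbbba, V$) ⊢ (r, bbbba, $) ⊢ (s, bbba, V$) ⊢ (r, bbba, $) ⊢ (s, bba, V$) ⊢ (r, bba, $) ⊢ (s, ba, V$) ⊢ (r, ba, $) ⊢ (s, a, V$) ⊢ (r, a, $)
No transition for (r, a, top $); M blocks with input a remaining.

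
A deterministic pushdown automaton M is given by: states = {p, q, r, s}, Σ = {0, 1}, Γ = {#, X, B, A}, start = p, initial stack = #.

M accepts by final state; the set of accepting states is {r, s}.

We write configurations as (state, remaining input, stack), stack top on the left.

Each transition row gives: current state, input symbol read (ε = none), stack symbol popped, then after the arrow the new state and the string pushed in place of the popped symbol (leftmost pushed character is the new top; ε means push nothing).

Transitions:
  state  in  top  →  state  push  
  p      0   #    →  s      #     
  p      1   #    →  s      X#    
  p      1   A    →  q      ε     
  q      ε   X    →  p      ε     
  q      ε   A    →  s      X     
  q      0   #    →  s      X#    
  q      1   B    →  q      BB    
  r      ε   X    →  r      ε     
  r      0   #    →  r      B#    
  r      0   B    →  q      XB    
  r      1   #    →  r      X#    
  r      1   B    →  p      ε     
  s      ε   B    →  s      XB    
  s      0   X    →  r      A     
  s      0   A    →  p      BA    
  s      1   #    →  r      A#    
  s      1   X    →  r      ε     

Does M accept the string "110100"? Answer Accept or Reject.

(p, 110100, #)
  read 1, top #: go to s, push X# → (s, 10100, X#)
  read 1, top X: go to r, push ε → (r, 0100, #)
  read 0, top #: go to r, push B# → (r, 100, B#)
  read 1, top B: go to p, push ε → (p, 00, #)
  read 0, top #: go to s, push # → (s, 0, #)
No transition applies at (s, 0, #); input not fully consumed.

Reject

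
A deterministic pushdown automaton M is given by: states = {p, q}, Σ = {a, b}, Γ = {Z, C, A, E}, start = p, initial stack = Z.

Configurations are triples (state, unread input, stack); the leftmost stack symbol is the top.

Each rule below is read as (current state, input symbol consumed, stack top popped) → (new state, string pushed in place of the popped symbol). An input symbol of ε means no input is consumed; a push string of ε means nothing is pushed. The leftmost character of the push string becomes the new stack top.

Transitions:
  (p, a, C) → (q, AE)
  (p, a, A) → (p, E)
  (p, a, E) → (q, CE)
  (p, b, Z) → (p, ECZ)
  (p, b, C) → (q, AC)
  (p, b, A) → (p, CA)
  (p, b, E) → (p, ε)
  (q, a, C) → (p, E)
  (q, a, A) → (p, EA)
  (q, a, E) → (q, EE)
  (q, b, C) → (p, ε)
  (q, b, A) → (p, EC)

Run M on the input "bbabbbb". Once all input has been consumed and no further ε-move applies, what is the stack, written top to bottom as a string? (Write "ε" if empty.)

ECCEZ

(p, bbabbbb, Z)
  read b, top Z: go to p, push ECZ → (p, babbbb, ECZ)
  read b, top E: go to p, push ε → (p, abbbb, CZ)
  read a, top C: go to q, push AE → (q, bbbb, AEZ)
  read b, top A: go to p, push EC → (p, bbb, ECEZ)
  read b, top E: go to p, push ε → (p, bb, CEZ)
  read b, top C: go to q, push AC → (q, b, ACEZ)
  read b, top A: go to p, push EC → (p, ε, ECCEZ)
All input consumed in state p with stack ECCEZ.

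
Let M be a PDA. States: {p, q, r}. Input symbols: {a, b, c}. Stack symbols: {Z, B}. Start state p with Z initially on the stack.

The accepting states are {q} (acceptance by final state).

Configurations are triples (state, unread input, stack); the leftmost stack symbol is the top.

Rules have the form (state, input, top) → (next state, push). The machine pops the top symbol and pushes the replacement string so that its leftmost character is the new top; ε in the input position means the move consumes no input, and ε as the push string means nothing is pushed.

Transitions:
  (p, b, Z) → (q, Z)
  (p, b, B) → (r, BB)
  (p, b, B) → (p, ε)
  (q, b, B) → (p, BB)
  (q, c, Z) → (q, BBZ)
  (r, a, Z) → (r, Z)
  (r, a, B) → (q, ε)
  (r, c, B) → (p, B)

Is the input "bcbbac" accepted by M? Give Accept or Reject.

Reject

No computation consumes all input and reaches a final state.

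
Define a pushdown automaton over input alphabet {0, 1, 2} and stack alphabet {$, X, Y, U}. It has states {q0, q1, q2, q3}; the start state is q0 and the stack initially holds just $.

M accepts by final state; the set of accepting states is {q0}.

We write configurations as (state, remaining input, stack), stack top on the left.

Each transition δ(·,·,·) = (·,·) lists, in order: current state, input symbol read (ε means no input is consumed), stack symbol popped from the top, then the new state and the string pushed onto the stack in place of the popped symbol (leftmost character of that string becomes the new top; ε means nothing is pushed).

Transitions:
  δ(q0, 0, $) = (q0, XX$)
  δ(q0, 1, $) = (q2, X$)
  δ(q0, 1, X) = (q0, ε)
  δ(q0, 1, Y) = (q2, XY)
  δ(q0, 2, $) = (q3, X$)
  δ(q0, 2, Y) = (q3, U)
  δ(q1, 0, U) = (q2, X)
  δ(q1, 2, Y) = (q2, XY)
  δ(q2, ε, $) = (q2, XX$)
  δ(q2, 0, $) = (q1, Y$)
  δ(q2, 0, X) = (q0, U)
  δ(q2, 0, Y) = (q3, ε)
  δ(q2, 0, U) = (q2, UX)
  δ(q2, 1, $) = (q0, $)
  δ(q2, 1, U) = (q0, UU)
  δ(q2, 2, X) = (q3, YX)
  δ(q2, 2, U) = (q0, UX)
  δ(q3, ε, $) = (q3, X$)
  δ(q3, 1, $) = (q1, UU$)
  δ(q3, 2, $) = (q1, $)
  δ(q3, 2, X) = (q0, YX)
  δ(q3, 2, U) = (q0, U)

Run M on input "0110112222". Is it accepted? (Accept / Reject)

Accept

One accepting computation: (q0, 0110112222, $) ⊢ (q0, 110112222, XX$) ⊢ (q0, 10112222, X$) ⊢ (q0, 0112222, $) ⊢ (q0, 112222, XX$) ⊢ (q0, 12222, X$) ⊢ (q0, 2222, $) ⊢ (q3, 222, X$) ⊢ (q0, 22, YX$) ⊢ (q3, 2, UX$) ⊢ (q0, ε, UX$)
All input consumed and state q0 ∈ F.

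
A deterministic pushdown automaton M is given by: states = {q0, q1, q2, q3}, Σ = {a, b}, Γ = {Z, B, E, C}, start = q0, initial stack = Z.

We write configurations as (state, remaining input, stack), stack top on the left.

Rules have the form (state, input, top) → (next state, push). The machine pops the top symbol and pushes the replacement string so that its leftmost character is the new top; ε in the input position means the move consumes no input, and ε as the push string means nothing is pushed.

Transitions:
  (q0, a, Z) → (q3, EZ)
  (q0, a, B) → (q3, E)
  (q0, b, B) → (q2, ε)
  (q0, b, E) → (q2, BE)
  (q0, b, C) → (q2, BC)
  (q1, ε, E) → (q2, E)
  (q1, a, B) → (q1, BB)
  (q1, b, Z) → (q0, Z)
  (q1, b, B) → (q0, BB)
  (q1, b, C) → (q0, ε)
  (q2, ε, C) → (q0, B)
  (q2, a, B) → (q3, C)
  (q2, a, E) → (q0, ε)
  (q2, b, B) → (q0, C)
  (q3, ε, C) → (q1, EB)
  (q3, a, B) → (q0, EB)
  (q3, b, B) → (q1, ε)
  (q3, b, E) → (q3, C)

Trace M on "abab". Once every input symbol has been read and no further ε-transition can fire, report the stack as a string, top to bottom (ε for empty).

(q0, abab, Z) ⊢ (q3, bab, EZ) ⊢ (q3, ab, CZ) ⊢ (q1, ab, EBZ) ⊢ (q2, ab, EBZ) ⊢ (q0, b, BZ) ⊢ (q2, ε, Z)
All input consumed in state q2 with stack Z.

Z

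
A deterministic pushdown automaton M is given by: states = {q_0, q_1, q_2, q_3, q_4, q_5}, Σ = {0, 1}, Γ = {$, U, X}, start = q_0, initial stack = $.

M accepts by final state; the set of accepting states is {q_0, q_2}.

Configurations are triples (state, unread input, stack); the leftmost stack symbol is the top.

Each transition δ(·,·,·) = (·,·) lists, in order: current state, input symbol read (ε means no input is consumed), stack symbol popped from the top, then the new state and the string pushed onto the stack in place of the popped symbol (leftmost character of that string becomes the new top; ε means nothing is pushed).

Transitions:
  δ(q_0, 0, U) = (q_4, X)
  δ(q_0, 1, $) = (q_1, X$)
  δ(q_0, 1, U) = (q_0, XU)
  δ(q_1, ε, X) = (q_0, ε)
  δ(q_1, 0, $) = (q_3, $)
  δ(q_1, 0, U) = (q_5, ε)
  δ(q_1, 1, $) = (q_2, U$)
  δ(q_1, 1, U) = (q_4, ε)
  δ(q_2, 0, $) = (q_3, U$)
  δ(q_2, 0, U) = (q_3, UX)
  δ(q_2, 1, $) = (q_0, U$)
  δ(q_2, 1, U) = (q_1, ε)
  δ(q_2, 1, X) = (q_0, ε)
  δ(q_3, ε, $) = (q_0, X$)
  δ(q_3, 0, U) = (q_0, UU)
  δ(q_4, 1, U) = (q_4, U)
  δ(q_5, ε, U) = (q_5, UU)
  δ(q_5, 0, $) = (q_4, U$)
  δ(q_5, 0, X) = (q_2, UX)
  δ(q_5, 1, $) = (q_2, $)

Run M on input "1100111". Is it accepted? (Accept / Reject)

(q_0, 1100111, $)
  read 1, top $: go to q_1, push X$ → (q_1, 100111, X$)
  ε-move, top X: go to q_0, push ε → (q_0, 100111, $)
  read 1, top $: go to q_1, push X$ → (q_1, 00111, X$)
  ε-move, top X: go to q_0, push ε → (q_0, 00111, $)
No transition applies at (q_0, 00111, $); input not fully consumed.

Reject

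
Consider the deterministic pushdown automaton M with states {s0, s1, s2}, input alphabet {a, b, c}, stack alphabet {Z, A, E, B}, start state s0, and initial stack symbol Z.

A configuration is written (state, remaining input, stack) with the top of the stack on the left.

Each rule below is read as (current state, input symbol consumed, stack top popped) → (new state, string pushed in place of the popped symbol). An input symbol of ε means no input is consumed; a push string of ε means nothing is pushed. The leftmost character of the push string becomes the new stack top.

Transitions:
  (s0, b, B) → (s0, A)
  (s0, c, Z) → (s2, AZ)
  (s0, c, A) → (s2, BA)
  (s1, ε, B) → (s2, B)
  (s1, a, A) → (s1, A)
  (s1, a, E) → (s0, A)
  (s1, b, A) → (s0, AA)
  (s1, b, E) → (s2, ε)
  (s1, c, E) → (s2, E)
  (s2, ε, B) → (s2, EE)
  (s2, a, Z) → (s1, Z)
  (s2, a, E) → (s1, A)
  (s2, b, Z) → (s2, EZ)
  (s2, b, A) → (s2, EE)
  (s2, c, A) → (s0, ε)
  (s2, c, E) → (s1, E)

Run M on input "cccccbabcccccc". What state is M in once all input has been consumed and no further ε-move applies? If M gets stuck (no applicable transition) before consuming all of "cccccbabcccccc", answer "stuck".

(s0, cccccbabcccccc, Z) ⊢ (s2, ccccbabcccccc, AZ) ⊢ (s0, cccbabcccccc, Z) ⊢ (s2, ccbabcccccc, AZ) ⊢ (s0, cbabcccccc, Z) ⊢ (s2, babcccccc, AZ) ⊢ (s2, abcccccc, EEZ) ⊢ (s1, bcccccc, AEZ) ⊢ (s0, cccccc, AAEZ) ⊢ (s2, ccccc, BAAEZ) ⊢ (s2, ccccc, EEAAEZ) ⊢ (s1, cccc, EEAAEZ) ⊢ (s2, ccc, EEAAEZ) ⊢ (s1, cc, EEAAEZ) ⊢ (s2, c, EEAAEZ) ⊢ (s1, ε, EEAAEZ)
All input consumed; M is in state s1.

s1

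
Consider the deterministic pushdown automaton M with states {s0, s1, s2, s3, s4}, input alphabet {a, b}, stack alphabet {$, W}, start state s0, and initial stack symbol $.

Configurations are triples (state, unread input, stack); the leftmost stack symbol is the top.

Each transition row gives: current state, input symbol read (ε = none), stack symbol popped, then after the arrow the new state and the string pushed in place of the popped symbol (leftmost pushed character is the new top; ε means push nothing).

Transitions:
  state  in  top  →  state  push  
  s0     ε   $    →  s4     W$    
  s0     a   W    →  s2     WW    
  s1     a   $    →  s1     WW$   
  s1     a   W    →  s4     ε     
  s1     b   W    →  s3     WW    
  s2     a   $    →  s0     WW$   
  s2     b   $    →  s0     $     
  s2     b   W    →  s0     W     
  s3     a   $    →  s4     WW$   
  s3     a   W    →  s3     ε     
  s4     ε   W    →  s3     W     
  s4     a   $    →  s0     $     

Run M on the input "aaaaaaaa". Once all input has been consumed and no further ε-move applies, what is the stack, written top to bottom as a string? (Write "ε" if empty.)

(s0, aaaaaaaa, $) ⊢ (s4, aaaaaaaa, W$) ⊢ (s3, aaaaaaaa, W$) ⊢ (s3, aaaaaaa, $) ⊢ (s4, aaaaaa, WW$) ⊢ (s3, aaaaaa, WW$) ⊢ (s3, aaaaa, W$) ⊢ (s3, aaaa, $) ⊢ (s4, aaa, WW$) ⊢ (s3, aaa, WW$) ⊢ (s3, aa, W$) ⊢ (s3, a, $) ⊢ (s4, ε, WW$) ⊢ (s3, ε, WW$)
All input consumed in state s3 with stack WW$.

WW$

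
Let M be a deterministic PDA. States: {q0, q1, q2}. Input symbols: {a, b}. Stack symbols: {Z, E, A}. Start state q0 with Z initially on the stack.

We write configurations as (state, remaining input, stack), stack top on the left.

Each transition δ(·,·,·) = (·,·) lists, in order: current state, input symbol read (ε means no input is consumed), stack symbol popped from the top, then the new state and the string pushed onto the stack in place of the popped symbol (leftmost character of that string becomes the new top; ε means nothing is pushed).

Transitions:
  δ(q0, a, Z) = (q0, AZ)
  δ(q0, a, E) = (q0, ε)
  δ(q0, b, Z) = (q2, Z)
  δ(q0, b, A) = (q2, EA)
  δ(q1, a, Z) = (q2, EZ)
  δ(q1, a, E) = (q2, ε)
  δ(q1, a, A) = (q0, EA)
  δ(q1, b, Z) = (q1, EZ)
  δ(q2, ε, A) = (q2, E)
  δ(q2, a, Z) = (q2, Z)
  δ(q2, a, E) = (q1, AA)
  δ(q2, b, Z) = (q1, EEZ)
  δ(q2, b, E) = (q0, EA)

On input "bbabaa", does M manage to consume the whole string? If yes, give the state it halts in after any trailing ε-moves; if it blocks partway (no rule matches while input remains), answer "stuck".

stuck

(q0, bbabaa, Z) ⊢ (q2, babaa, Z) ⊢ (q1, abaa, EEZ) ⊢ (q2, baa, EZ) ⊢ (q0, aa, EAZ) ⊢ (q0, a, AZ)
No transition for (q0, a, top A); M blocks with input a remaining.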